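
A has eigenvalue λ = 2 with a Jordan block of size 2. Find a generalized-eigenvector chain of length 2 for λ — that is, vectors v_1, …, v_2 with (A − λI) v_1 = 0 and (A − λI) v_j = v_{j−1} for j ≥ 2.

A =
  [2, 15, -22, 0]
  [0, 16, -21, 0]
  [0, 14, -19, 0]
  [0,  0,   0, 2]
A Jordan chain for λ = 2 of length 2:
v_1 = (1, 0, 0, 0)ᵀ
v_2 = (0, 3, 2, 0)ᵀ

Let N = A − (2)·I. We want v_2 with N^2 v_2 = 0 but N^1 v_2 ≠ 0; then v_{j-1} := N · v_j for j = 2, …, 2.

Pick v_2 = (0, 3, 2, 0)ᵀ.
Then v_1 = N · v_2 = (1, 0, 0, 0)ᵀ.

Sanity check: (A − (2)·I) v_1 = (0, 0, 0, 0)ᵀ = 0. ✓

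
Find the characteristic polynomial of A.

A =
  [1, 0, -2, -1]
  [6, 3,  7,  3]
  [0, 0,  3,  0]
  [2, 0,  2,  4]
x^4 - 11*x^3 + 45*x^2 - 81*x + 54

Expanding det(x·I − A) (e.g. by cofactor expansion or by noting that A is similar to its Jordan form J, which has the same characteristic polynomial as A) gives
  χ_A(x) = x^4 - 11*x^3 + 45*x^2 - 81*x + 54
which factors as (x - 3)^3*(x - 2). The eigenvalues (with algebraic multiplicities) are λ = 2 with multiplicity 1, λ = 3 with multiplicity 3.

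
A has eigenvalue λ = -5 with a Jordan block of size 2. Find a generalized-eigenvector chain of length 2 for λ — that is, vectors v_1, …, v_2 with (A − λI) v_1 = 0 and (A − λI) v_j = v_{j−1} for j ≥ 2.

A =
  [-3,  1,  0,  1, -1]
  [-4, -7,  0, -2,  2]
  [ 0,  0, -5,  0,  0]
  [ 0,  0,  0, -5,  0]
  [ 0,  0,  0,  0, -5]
A Jordan chain for λ = -5 of length 2:
v_1 = (2, -4, 0, 0, 0)ᵀ
v_2 = (1, 0, 0, 0, 0)ᵀ

Let N = A − (-5)·I. We want v_2 with N^2 v_2 = 0 but N^1 v_2 ≠ 0; then v_{j-1} := N · v_j for j = 2, …, 2.

Pick v_2 = (1, 0, 0, 0, 0)ᵀ.
Then v_1 = N · v_2 = (2, -4, 0, 0, 0)ᵀ.

Sanity check: (A − (-5)·I) v_1 = (0, 0, 0, 0, 0)ᵀ = 0. ✓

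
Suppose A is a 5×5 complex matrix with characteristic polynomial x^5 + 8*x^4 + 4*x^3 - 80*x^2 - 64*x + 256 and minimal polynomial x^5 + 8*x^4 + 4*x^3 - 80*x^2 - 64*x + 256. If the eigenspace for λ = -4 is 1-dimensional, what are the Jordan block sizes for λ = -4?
Block sizes for λ = -4: [3]

Step 1 — from the characteristic polynomial, algebraic multiplicity of λ = -4 is 3. From dim ker(A − (-4)·I) = 1, there are exactly 1 Jordan blocks for λ = -4.
Step 2 — from the minimal polynomial, the factor (x + 4)^3 tells us the largest block for λ = -4 has size 3.
Step 3 — with total size 3, 1 blocks, and largest block 3, the block sizes (in nonincreasing order) are [3].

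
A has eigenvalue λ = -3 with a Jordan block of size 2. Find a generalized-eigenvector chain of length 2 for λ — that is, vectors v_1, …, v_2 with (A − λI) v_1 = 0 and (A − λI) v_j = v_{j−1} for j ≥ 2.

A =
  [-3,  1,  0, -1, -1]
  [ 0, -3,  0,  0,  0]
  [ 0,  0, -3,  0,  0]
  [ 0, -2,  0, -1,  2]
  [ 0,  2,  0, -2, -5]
A Jordan chain for λ = -3 of length 2:
v_1 = (1, 0, 0, -2, 2)ᵀ
v_2 = (0, 1, 0, 0, 0)ᵀ

Let N = A − (-3)·I. We want v_2 with N^2 v_2 = 0 but N^1 v_2 ≠ 0; then v_{j-1} := N · v_j for j = 2, …, 2.

Pick v_2 = (0, 1, 0, 0, 0)ᵀ.
Then v_1 = N · v_2 = (1, 0, 0, -2, 2)ᵀ.

Sanity check: (A − (-3)·I) v_1 = (0, 0, 0, 0, 0)ᵀ = 0. ✓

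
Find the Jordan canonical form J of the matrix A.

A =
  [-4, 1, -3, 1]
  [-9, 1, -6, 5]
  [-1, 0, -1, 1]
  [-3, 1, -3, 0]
J_2(-1) ⊕ J_2(-1)

The characteristic polynomial is
  det(x·I − A) = x^4 + 4*x^3 + 6*x^2 + 4*x + 1 = (x + 1)^4

Eigenvalues and multiplicities (the geometric multiplicity of λ is n − rank(A − λI), which equals the number of Jordan blocks for λ):
  λ = -1: algebraic multiplicity = 4, geometric multiplicity = 2

Determining the block sizes for each eigenvalue:
  λ = -1: with am = 4 and gm = 2, the partition is not yet determined (e.g. several partitions of 4 into 2 parts exist). Let N = A − (-1)·I. Computing rank(N^1) = 2, rank(N^2) = 0; the number of blocks of size ≥ j is rank(N^{j−1}) − rank(N^j), giving [2, 2]. So we have 2 block(s) of size 2 → block sizes [2, 2]

Assembling the blocks gives a Jordan form
J =
  [-1,  1,  0,  0]
  [ 0, -1,  0,  0]
  [ 0,  0, -1,  1]
  [ 0,  0,  0, -1]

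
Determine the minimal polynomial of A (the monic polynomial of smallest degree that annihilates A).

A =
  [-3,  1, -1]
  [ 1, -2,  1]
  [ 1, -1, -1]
x^3 + 6*x^2 + 12*x + 8

The characteristic polynomial is χ_A(x) = (x + 2)^3, so the eigenvalues are known. The minimal polynomial is
  m_A(x) = Π_λ (x − λ)^{k_λ}
where k_λ is the size of the *largest* Jordan block for λ (equivalently, the smallest k with (A − λI)^k v = 0 for every generalised eigenvector v of λ).

  λ = -2: largest Jordan block has size 3, contributing (x + 2)^3

So m_A(x) = (x + 2)^3 = x^3 + 6*x^2 + 12*x + 8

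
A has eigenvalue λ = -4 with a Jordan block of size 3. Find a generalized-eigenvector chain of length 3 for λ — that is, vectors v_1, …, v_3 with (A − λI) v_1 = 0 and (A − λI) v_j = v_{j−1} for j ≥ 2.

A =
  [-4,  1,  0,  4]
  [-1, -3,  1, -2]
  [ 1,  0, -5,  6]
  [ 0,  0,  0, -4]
A Jordan chain for λ = -4 of length 3:
v_1 = (-1, 0, -1, 0)ᵀ
v_2 = (0, -1, 1, 0)ᵀ
v_3 = (1, 0, 0, 0)ᵀ

Let N = A − (-4)·I. We want v_3 with N^3 v_3 = 0 but N^2 v_3 ≠ 0; then v_{j-1} := N · v_j for j = 3, …, 2.

Pick v_3 = (1, 0, 0, 0)ᵀ.
Then v_2 = N · v_3 = (0, -1, 1, 0)ᵀ.
Then v_1 = N · v_2 = (-1, 0, -1, 0)ᵀ.

Sanity check: (A − (-4)·I) v_1 = (0, 0, 0, 0)ᵀ = 0. ✓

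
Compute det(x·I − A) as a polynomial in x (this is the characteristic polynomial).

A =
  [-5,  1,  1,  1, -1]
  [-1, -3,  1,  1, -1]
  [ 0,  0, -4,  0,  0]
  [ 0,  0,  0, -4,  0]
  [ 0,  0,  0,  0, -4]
x^5 + 20*x^4 + 160*x^3 + 640*x^2 + 1280*x + 1024

Expanding det(x·I − A) (e.g. by cofactor expansion or by noting that A is similar to its Jordan form J, which has the same characteristic polynomial as A) gives
  χ_A(x) = x^5 + 20*x^4 + 160*x^3 + 640*x^2 + 1280*x + 1024
which factors as (x + 4)^5. The eigenvalues (with algebraic multiplicities) are λ = -4 with multiplicity 5.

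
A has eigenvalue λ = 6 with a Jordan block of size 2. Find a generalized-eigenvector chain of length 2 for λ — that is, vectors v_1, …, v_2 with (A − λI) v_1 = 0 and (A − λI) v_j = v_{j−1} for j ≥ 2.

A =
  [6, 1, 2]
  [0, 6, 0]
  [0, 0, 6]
A Jordan chain for λ = 6 of length 2:
v_1 = (1, 0, 0)ᵀ
v_2 = (0, 1, 0)ᵀ

Let N = A − (6)·I. We want v_2 with N^2 v_2 = 0 but N^1 v_2 ≠ 0; then v_{j-1} := N · v_j for j = 2, …, 2.

Pick v_2 = (0, 1, 0)ᵀ.
Then v_1 = N · v_2 = (1, 0, 0)ᵀ.

Sanity check: (A − (6)·I) v_1 = (0, 0, 0)ᵀ = 0. ✓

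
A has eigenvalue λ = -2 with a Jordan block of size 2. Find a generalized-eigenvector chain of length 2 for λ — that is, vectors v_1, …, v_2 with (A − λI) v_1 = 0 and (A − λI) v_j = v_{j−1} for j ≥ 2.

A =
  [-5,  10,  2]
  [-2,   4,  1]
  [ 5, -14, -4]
A Jordan chain for λ = -2 of length 2:
v_1 = (4, 2, -4)ᵀ
v_2 = (2, 1, 0)ᵀ

Let N = A − (-2)·I. We want v_2 with N^2 v_2 = 0 but N^1 v_2 ≠ 0; then v_{j-1} := N · v_j for j = 2, …, 2.

Pick v_2 = (2, 1, 0)ᵀ.
Then v_1 = N · v_2 = (4, 2, -4)ᵀ.

Sanity check: (A − (-2)·I) v_1 = (0, 0, 0)ᵀ = 0. ✓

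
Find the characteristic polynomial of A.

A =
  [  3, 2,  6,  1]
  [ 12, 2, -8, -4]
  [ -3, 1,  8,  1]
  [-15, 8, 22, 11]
x^4 - 24*x^3 + 216*x^2 - 864*x + 1296

Expanding det(x·I − A) (e.g. by cofactor expansion or by noting that A is similar to its Jordan form J, which has the same characteristic polynomial as A) gives
  χ_A(x) = x^4 - 24*x^3 + 216*x^2 - 864*x + 1296
which factors as (x - 6)^4. The eigenvalues (with algebraic multiplicities) are λ = 6 with multiplicity 4.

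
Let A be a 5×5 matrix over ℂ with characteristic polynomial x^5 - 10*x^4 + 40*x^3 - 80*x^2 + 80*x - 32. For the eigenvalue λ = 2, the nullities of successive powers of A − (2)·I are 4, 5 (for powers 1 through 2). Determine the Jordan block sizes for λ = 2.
Block sizes for λ = 2: [2, 1, 1, 1]

From the dimensions of kernels of powers, the number of Jordan blocks of size at least j is d_j − d_{j−1} where d_j = dim ker(N^j) (with d_0 = 0). Computing the differences gives [4, 1].
The number of blocks of size exactly k is (#blocks of size ≥ k) − (#blocks of size ≥ k + 1), so the partition is: 3 block(s) of size 1, 1 block(s) of size 2.
In nonincreasing order the block sizes are [2, 1, 1, 1].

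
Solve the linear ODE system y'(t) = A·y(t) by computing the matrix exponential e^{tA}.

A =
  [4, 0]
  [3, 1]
e^{tA} =
  [exp(4*t), 0]
  [exp(4*t) - exp(t), exp(t)]

Strategy: write A = P · J · P⁻¹ where J is a Jordan canonical form, so e^{tA} = P · e^{tJ} · P⁻¹, and e^{tJ} can be computed block-by-block.

A has Jordan form
J =
  [1, 0]
  [0, 4]
(up to reordering of blocks).

Per-block formulas:
  For a 1×1 block at λ = 4: exp(t · [4]) = [e^(4t)].
  For a 1×1 block at λ = 1: exp(t · [1]) = [e^(1t)].

After assembling e^{tJ} and conjugating by P, we get:

e^{tA} =
  [exp(4*t), 0]
  [exp(4*t) - exp(t), exp(t)]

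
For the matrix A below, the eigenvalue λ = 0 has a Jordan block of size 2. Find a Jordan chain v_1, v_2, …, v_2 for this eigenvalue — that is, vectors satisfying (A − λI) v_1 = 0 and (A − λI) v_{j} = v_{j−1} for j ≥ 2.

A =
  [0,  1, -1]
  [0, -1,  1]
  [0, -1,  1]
A Jordan chain for λ = 0 of length 2:
v_1 = (1, -1, -1)ᵀ
v_2 = (0, 1, 0)ᵀ

Let N = A − (0)·I. We want v_2 with N^2 v_2 = 0 but N^1 v_2 ≠ 0; then v_{j-1} := N · v_j for j = 2, …, 2.

Pick v_2 = (0, 1, 0)ᵀ.
Then v_1 = N · v_2 = (1, -1, -1)ᵀ.

Sanity check: (A − (0)·I) v_1 = (0, 0, 0)ᵀ = 0. ✓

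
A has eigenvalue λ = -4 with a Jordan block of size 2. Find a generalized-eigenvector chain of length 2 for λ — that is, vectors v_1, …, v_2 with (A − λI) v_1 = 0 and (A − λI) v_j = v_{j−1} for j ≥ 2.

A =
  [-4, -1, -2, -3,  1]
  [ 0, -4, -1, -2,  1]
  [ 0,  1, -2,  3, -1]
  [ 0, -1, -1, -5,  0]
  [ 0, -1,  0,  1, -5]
A Jordan chain for λ = -4 of length 2:
v_1 = (-1, 0, 1, -1, -1)ᵀ
v_2 = (0, 1, 0, 0, 0)ᵀ

Let N = A − (-4)·I. We want v_2 with N^2 v_2 = 0 but N^1 v_2 ≠ 0; then v_{j-1} := N · v_j for j = 2, …, 2.

Pick v_2 = (0, 1, 0, 0, 0)ᵀ.
Then v_1 = N · v_2 = (-1, 0, 1, -1, -1)ᵀ.

Sanity check: (A − (-4)·I) v_1 = (0, 0, 0, 0, 0)ᵀ = 0. ✓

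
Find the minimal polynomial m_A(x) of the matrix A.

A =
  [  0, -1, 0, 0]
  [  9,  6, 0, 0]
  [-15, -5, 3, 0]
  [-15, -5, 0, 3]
x^2 - 6*x + 9

The characteristic polynomial is χ_A(x) = (x - 3)^4, so the eigenvalues are known. The minimal polynomial is
  m_A(x) = Π_λ (x − λ)^{k_λ}
where k_λ is the size of the *largest* Jordan block for λ (equivalently, the smallest k with (A − λI)^k v = 0 for every generalised eigenvector v of λ).

  λ = 3: largest Jordan block has size 2, contributing (x − 3)^2

So m_A(x) = (x - 3)^2 = x^2 - 6*x + 9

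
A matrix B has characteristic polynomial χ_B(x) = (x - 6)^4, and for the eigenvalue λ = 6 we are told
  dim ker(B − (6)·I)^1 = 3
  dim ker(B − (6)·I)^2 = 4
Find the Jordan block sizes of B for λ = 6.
Block sizes for λ = 6: [2, 1, 1]

From the dimensions of kernels of powers, the number of Jordan blocks of size at least j is d_j − d_{j−1} where d_j = dim ker(N^j) (with d_0 = 0). Computing the differences gives [3, 1].
The number of blocks of size exactly k is (#blocks of size ≥ k) − (#blocks of size ≥ k + 1), so the partition is: 2 block(s) of size 1, 1 block(s) of size 2.
In nonincreasing order the block sizes are [2, 1, 1].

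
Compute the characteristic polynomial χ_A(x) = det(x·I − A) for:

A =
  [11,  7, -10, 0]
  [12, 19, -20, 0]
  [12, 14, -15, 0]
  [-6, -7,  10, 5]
x^4 - 20*x^3 + 150*x^2 - 500*x + 625

Expanding det(x·I − A) (e.g. by cofactor expansion or by noting that A is similar to its Jordan form J, which has the same characteristic polynomial as A) gives
  χ_A(x) = x^4 - 20*x^3 + 150*x^2 - 500*x + 625
which factors as (x - 5)^4. The eigenvalues (with algebraic multiplicities) are λ = 5 with multiplicity 4.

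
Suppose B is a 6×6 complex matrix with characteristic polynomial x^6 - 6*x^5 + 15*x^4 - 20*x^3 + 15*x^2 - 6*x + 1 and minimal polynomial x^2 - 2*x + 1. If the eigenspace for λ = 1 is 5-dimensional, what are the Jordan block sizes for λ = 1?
Block sizes for λ = 1: [2, 1, 1, 1, 1]

Step 1 — from the characteristic polynomial, algebraic multiplicity of λ = 1 is 6. From dim ker(B − (1)·I) = 5, there are exactly 5 Jordan blocks for λ = 1.
Step 2 — from the minimal polynomial, the factor (x − 1)^2 tells us the largest block for λ = 1 has size 2.
Step 3 — with total size 6, 5 blocks, and largest block 2, the block sizes (in nonincreasing order) are [2, 1, 1, 1, 1].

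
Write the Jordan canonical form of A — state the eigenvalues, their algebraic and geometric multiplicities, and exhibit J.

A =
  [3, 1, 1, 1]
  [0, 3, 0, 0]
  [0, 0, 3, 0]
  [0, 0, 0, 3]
J_2(3) ⊕ J_1(3) ⊕ J_1(3)

The characteristic polynomial is
  det(x·I − A) = x^4 - 12*x^3 + 54*x^2 - 108*x + 81 = (x - 3)^4

Eigenvalues and multiplicities (the geometric multiplicity of λ is n − rank(A − λI), which equals the number of Jordan blocks for λ):
  λ = 3: algebraic multiplicity = 4, geometric multiplicity = 3

Determining the block sizes for each eigenvalue:
  λ = 3: 3 blocks summing to 4 forces exactly one block of size 2 and the rest size 1 → block sizes [2, 1, 1]

Assembling the blocks gives a Jordan form
J =
  [3, 1, 0, 0]
  [0, 3, 0, 0]
  [0, 0, 3, 0]
  [0, 0, 0, 3]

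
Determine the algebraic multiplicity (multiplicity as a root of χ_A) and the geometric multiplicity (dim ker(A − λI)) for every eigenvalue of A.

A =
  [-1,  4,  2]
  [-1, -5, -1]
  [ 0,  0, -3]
λ = -3: alg = 3, geom = 2

Step 1 — factor the characteristic polynomial to read off the algebraic multiplicities:
  χ_A(x) = (x + 3)^3

Step 2 — compute geometric multiplicities via the rank-nullity identity g(λ) = n − rank(A − λI):
  rank(A − (-3)·I) = 1, so dim ker(A − (-3)·I) = n − 1 = 2

Summary:
  λ = -3: algebraic multiplicity = 3, geometric multiplicity = 2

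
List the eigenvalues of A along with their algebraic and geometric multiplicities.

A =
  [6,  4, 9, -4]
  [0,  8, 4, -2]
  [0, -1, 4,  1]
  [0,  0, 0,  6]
λ = 6: alg = 4, geom = 2

Step 1 — factor the characteristic polynomial to read off the algebraic multiplicities:
  χ_A(x) = (x - 6)^4

Step 2 — compute geometric multiplicities via the rank-nullity identity g(λ) = n − rank(A − λI):
  rank(A − (6)·I) = 2, so dim ker(A − (6)·I) = n − 2 = 2

Summary:
  λ = 6: algebraic multiplicity = 4, geometric multiplicity = 2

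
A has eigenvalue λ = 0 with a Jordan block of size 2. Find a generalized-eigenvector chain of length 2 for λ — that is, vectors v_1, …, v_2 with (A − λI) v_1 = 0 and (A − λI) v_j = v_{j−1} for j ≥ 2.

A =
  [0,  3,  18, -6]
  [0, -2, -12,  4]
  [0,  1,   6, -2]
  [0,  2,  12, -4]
A Jordan chain for λ = 0 of length 2:
v_1 = (3, -2, 1, 2)ᵀ
v_2 = (0, 1, 0, 0)ᵀ

Let N = A − (0)·I. We want v_2 with N^2 v_2 = 0 but N^1 v_2 ≠ 0; then v_{j-1} := N · v_j for j = 2, …, 2.

Pick v_2 = (0, 1, 0, 0)ᵀ.
Then v_1 = N · v_2 = (3, -2, 1, 2)ᵀ.

Sanity check: (A − (0)·I) v_1 = (0, 0, 0, 0)ᵀ = 0. ✓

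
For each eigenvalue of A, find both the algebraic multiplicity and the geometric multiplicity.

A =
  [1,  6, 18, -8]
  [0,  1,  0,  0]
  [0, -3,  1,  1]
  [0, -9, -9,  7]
λ = 1: alg = 2, geom = 2; λ = 4: alg = 2, geom = 1

Step 1 — factor the characteristic polynomial to read off the algebraic multiplicities:
  χ_A(x) = (x - 4)^2*(x - 1)^2

Step 2 — compute geometric multiplicities via the rank-nullity identity g(λ) = n − rank(A − λI):
  rank(A − (1)·I) = 2, so dim ker(A − (1)·I) = n − 2 = 2
  rank(A − (4)·I) = 3, so dim ker(A − (4)·I) = n − 3 = 1

Summary:
  λ = 1: algebraic multiplicity = 2, geometric multiplicity = 2
  λ = 4: algebraic multiplicity = 2, geometric multiplicity = 1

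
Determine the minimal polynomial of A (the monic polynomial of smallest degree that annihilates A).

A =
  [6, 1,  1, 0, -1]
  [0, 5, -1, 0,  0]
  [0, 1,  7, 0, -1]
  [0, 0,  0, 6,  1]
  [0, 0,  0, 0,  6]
x^3 - 18*x^2 + 108*x - 216

The characteristic polynomial is χ_A(x) = (x - 6)^5, so the eigenvalues are known. The minimal polynomial is
  m_A(x) = Π_λ (x − λ)^{k_λ}
where k_λ is the size of the *largest* Jordan block for λ (equivalently, the smallest k with (A − λI)^k v = 0 for every generalised eigenvector v of λ).

  λ = 6: largest Jordan block has size 3, contributing (x − 6)^3

So m_A(x) = (x - 6)^3 = x^3 - 18*x^2 + 108*x - 216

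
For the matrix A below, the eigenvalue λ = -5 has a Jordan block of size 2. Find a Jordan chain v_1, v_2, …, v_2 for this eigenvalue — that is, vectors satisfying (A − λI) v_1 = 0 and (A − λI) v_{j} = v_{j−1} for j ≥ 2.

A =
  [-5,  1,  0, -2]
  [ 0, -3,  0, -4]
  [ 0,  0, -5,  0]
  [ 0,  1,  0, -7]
A Jordan chain for λ = -5 of length 2:
v_1 = (1, 2, 0, 1)ᵀ
v_2 = (0, 1, 0, 0)ᵀ

Let N = A − (-5)·I. We want v_2 with N^2 v_2 = 0 but N^1 v_2 ≠ 0; then v_{j-1} := N · v_j for j = 2, …, 2.

Pick v_2 = (0, 1, 0, 0)ᵀ.
Then v_1 = N · v_2 = (1, 2, 0, 1)ᵀ.

Sanity check: (A − (-5)·I) v_1 = (0, 0, 0, 0)ᵀ = 0. ✓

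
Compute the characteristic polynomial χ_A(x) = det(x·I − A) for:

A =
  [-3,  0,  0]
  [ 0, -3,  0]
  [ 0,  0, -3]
x^3 + 9*x^2 + 27*x + 27

Expanding det(x·I − A) (e.g. by cofactor expansion or by noting that A is similar to its Jordan form J, which has the same characteristic polynomial as A) gives
  χ_A(x) = x^3 + 9*x^2 + 27*x + 27
which factors as (x + 3)^3. The eigenvalues (with algebraic multiplicities) are λ = -3 with multiplicity 3.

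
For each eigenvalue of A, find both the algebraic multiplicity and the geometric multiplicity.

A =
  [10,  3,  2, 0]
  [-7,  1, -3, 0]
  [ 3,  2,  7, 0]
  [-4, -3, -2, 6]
λ = 6: alg = 4, geom = 2

Step 1 — factor the characteristic polynomial to read off the algebraic multiplicities:
  χ_A(x) = (x - 6)^4

Step 2 — compute geometric multiplicities via the rank-nullity identity g(λ) = n − rank(A − λI):
  rank(A − (6)·I) = 2, so dim ker(A − (6)·I) = n − 2 = 2

Summary:
  λ = 6: algebraic multiplicity = 4, geometric multiplicity = 2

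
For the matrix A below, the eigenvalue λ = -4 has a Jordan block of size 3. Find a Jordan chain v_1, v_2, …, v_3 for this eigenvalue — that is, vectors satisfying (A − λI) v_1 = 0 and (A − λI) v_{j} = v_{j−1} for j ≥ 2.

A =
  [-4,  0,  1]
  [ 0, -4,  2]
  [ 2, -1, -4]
A Jordan chain for λ = -4 of length 3:
v_1 = (2, 4, 0)ᵀ
v_2 = (0, 0, 2)ᵀ
v_3 = (1, 0, 0)ᵀ

Let N = A − (-4)·I. We want v_3 with N^3 v_3 = 0 but N^2 v_3 ≠ 0; then v_{j-1} := N · v_j for j = 3, …, 2.

Pick v_3 = (1, 0, 0)ᵀ.
Then v_2 = N · v_3 = (0, 0, 2)ᵀ.
Then v_1 = N · v_2 = (2, 4, 0)ᵀ.

Sanity check: (A − (-4)·I) v_1 = (0, 0, 0)ᵀ = 0. ✓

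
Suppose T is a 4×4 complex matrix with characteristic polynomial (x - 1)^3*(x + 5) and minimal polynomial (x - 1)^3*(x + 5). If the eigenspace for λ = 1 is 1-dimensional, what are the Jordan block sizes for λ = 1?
Block sizes for λ = 1: [3]

Step 1 — from the characteristic polynomial, algebraic multiplicity of λ = 1 is 3. From dim ker(T − (1)·I) = 1, there are exactly 1 Jordan blocks for λ = 1.
Step 2 — from the minimal polynomial, the factor (x − 1)^3 tells us the largest block for λ = 1 has size 3.
Step 3 — with total size 3, 1 blocks, and largest block 3, the block sizes (in nonincreasing order) are [3].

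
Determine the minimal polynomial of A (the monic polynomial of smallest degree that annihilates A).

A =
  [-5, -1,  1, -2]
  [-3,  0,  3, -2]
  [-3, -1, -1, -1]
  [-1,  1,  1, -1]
x^4 + 7*x^3 + 15*x^2 + 13*x + 4

The characteristic polynomial is χ_A(x) = (x + 1)^3*(x + 4), so the eigenvalues are known. The minimal polynomial is
  m_A(x) = Π_λ (x − λ)^{k_λ}
where k_λ is the size of the *largest* Jordan block for λ (equivalently, the smallest k with (A − λI)^k v = 0 for every generalised eigenvector v of λ).

  λ = -4: largest Jordan block has size 1, contributing (x + 4)
  λ = -1: largest Jordan block has size 3, contributing (x + 1)^3

So m_A(x) = (x + 1)^3*(x + 4) = x^4 + 7*x^3 + 15*x^2 + 13*x + 4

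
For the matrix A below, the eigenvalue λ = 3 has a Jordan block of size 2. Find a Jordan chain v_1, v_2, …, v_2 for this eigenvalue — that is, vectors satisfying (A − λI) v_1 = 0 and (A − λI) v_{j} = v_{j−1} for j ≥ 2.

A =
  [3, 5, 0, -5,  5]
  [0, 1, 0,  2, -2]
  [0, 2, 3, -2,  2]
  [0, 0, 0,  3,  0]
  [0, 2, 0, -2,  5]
A Jordan chain for λ = 3 of length 2:
v_1 = (5, -2, 2, 0, 2)ᵀ
v_2 = (0, 1, 0, 0, 0)ᵀ

Let N = A − (3)·I. We want v_2 with N^2 v_2 = 0 but N^1 v_2 ≠ 0; then v_{j-1} := N · v_j for j = 2, …, 2.

Pick v_2 = (0, 1, 0, 0, 0)ᵀ.
Then v_1 = N · v_2 = (5, -2, 2, 0, 2)ᵀ.

Sanity check: (A − (3)·I) v_1 = (0, 0, 0, 0, 0)ᵀ = 0. ✓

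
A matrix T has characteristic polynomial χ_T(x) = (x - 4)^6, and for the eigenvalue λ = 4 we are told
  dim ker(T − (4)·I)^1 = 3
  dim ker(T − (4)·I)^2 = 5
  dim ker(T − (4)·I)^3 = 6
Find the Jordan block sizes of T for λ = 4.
Block sizes for λ = 4: [3, 2, 1]

From the dimensions of kernels of powers, the number of Jordan blocks of size at least j is d_j − d_{j−1} where d_j = dim ker(N^j) (with d_0 = 0). Computing the differences gives [3, 2, 1].
The number of blocks of size exactly k is (#blocks of size ≥ k) − (#blocks of size ≥ k + 1), so the partition is: 1 block(s) of size 1, 1 block(s) of size 2, 1 block(s) of size 3.
In nonincreasing order the block sizes are [3, 2, 1].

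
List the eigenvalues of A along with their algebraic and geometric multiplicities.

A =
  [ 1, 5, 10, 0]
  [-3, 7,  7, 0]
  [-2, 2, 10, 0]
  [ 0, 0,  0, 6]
λ = 6: alg = 4, geom = 2

Step 1 — factor the characteristic polynomial to read off the algebraic multiplicities:
  χ_A(x) = (x - 6)^4

Step 2 — compute geometric multiplicities via the rank-nullity identity g(λ) = n − rank(A − λI):
  rank(A − (6)·I) = 2, so dim ker(A − (6)·I) = n − 2 = 2

Summary:
  λ = 6: algebraic multiplicity = 4, geometric multiplicity = 2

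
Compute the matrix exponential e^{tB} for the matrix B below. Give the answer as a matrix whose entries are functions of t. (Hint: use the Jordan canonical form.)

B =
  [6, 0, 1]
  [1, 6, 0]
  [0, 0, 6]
e^{tB} =
  [exp(6*t), 0, t*exp(6*t)]
  [t*exp(6*t), exp(6*t), t^2*exp(6*t)/2]
  [0, 0, exp(6*t)]

Strategy: write B = P · J · P⁻¹ where J is a Jordan canonical form, so e^{tB} = P · e^{tJ} · P⁻¹, and e^{tJ} can be computed block-by-block.

B has Jordan form
J =
  [6, 1, 0]
  [0, 6, 1]
  [0, 0, 6]
(up to reordering of blocks).

Per-block formulas:
  For a 3×3 Jordan block J_3(6): exp(t · J_3(6)) = e^(6t)·(I + t·N + (t^2/2)·N^2), where N is the 3×3 nilpotent shift.

After assembling e^{tJ} and conjugating by P, we get:

e^{tB} =
  [exp(6*t), 0, t*exp(6*t)]
  [t*exp(6*t), exp(6*t), t^2*exp(6*t)/2]
  [0, 0, exp(6*t)]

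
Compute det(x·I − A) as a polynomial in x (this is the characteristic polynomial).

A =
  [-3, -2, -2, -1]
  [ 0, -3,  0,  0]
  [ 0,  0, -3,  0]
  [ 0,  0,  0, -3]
x^4 + 12*x^3 + 54*x^2 + 108*x + 81

Expanding det(x·I − A) (e.g. by cofactor expansion or by noting that A is similar to its Jordan form J, which has the same characteristic polynomial as A) gives
  χ_A(x) = x^4 + 12*x^3 + 54*x^2 + 108*x + 81
which factors as (x + 3)^4. The eigenvalues (with algebraic multiplicities) are λ = -3 with multiplicity 4.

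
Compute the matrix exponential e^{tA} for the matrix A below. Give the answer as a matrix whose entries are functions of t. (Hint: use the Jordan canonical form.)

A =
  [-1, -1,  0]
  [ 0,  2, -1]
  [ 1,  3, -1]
e^{tA} =
  [t^2/2 - t + 1, -t^2/2 - t, t^2/2]
  [-t^2/2, t^2/2 + 2*t + 1, -t^2/2 - t]
  [-t^2 + t, t^2 + 3*t, -t^2 - t + 1]

Strategy: write A = P · J · P⁻¹ where J is a Jordan canonical form, so e^{tA} = P · e^{tJ} · P⁻¹, and e^{tJ} can be computed block-by-block.

A has Jordan form
J =
  [0, 1, 0]
  [0, 0, 1]
  [0, 0, 0]
(up to reordering of blocks).

Per-block formulas:
  For a 3×3 Jordan block J_3(0): exp(t · J_3(0)) = e^(0t)·(I + t·N + (t^2/2)·N^2), where N is the 3×3 nilpotent shift.

After assembling e^{tJ} and conjugating by P, we get:

e^{tA} =
  [t^2/2 - t + 1, -t^2/2 - t, t^2/2]
  [-t^2/2, t^2/2 + 2*t + 1, -t^2/2 - t]
  [-t^2 + t, t^2 + 3*t, -t^2 - t + 1]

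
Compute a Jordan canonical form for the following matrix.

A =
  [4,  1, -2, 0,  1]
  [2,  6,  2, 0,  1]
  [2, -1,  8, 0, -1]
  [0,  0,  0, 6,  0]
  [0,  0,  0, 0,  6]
J_3(6) ⊕ J_1(6) ⊕ J_1(6)

The characteristic polynomial is
  det(x·I − A) = x^5 - 30*x^4 + 360*x^3 - 2160*x^2 + 6480*x - 7776 = (x - 6)^5

Eigenvalues and multiplicities (the geometric multiplicity of λ is n − rank(A − λI), which equals the number of Jordan blocks for λ):
  λ = 6: algebraic multiplicity = 5, geometric multiplicity = 3

Determining the block sizes for each eigenvalue:
  λ = 6: with am = 5 and gm = 3, the partition is not yet determined (e.g. several partitions of 5 into 3 parts exist). Let N = A − (6)·I. Computing rank(N^1) = 2, rank(N^2) = 1, rank(N^3) = 0; the number of blocks of size ≥ j is rank(N^{j−1}) − rank(N^j), giving [3, 1, 1]. So we have 1 block(s) of size 3, 2 block(s) of size 1 → block sizes [3, 1, 1]

Assembling the blocks gives a Jordan form
J =
  [6, 1, 0, 0, 0]
  [0, 6, 1, 0, 0]
  [0, 0, 6, 0, 0]
  [0, 0, 0, 6, 0]
  [0, 0, 0, 0, 6]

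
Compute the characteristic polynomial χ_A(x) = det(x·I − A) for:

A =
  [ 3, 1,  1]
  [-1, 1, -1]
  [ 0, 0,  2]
x^3 - 6*x^2 + 12*x - 8

Expanding det(x·I − A) (e.g. by cofactor expansion or by noting that A is similar to its Jordan form J, which has the same characteristic polynomial as A) gives
  χ_A(x) = x^3 - 6*x^2 + 12*x - 8
which factors as (x - 2)^3. The eigenvalues (with algebraic multiplicities) are λ = 2 with multiplicity 3.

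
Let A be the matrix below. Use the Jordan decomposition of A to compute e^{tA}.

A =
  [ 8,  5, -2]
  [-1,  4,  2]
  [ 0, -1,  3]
e^{tA} =
  [2*t^2*exp(5*t) + 3*t*exp(5*t) + exp(5*t), 6*t^2*exp(5*t) + 5*t*exp(5*t), 4*t^2*exp(5*t) - 2*t*exp(5*t)]
  [-t^2*exp(5*t) - t*exp(5*t), -3*t^2*exp(5*t) - t*exp(5*t) + exp(5*t), -2*t^2*exp(5*t) + 2*t*exp(5*t)]
  [t^2*exp(5*t)/2, 3*t^2*exp(5*t)/2 - t*exp(5*t), t^2*exp(5*t) - 2*t*exp(5*t) + exp(5*t)]

Strategy: write A = P · J · P⁻¹ where J is a Jordan canonical form, so e^{tA} = P · e^{tJ} · P⁻¹, and e^{tJ} can be computed block-by-block.

A has Jordan form
J =
  [5, 1, 0]
  [0, 5, 1]
  [0, 0, 5]
(up to reordering of blocks).

Per-block formulas:
  For a 3×3 Jordan block J_3(5): exp(t · J_3(5)) = e^(5t)·(I + t·N + (t^2/2)·N^2), where N is the 3×3 nilpotent shift.

After assembling e^{tJ} and conjugating by P, we get:

e^{tA} =
  [2*t^2*exp(5*t) + 3*t*exp(5*t) + exp(5*t), 6*t^2*exp(5*t) + 5*t*exp(5*t), 4*t^2*exp(5*t) - 2*t*exp(5*t)]
  [-t^2*exp(5*t) - t*exp(5*t), -3*t^2*exp(5*t) - t*exp(5*t) + exp(5*t), -2*t^2*exp(5*t) + 2*t*exp(5*t)]
  [t^2*exp(5*t)/2, 3*t^2*exp(5*t)/2 - t*exp(5*t), t^2*exp(5*t) - 2*t*exp(5*t) + exp(5*t)]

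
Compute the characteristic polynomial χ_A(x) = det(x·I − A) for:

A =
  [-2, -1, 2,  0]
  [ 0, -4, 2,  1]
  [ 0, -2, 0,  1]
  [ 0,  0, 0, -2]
x^4 + 8*x^3 + 24*x^2 + 32*x + 16

Expanding det(x·I − A) (e.g. by cofactor expansion or by noting that A is similar to its Jordan form J, which has the same characteristic polynomial as A) gives
  χ_A(x) = x^4 + 8*x^3 + 24*x^2 + 32*x + 16
which factors as (x + 2)^4. The eigenvalues (with algebraic multiplicities) are λ = -2 with multiplicity 4.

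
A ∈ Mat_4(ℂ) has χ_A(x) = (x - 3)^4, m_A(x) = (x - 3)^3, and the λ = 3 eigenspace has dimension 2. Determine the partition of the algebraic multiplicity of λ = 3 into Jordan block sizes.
Block sizes for λ = 3: [3, 1]

Step 1 — from the characteristic polynomial, algebraic multiplicity of λ = 3 is 4. From dim ker(A − (3)·I) = 2, there are exactly 2 Jordan blocks for λ = 3.
Step 2 — from the minimal polynomial, the factor (x − 3)^3 tells us the largest block for λ = 3 has size 3.
Step 3 — with total size 4, 2 blocks, and largest block 3, the block sizes (in nonincreasing order) are [3, 1].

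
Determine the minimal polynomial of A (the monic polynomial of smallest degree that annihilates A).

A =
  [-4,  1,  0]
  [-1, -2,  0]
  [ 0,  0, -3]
x^2 + 6*x + 9

The characteristic polynomial is χ_A(x) = (x + 3)^3, so the eigenvalues are known. The minimal polynomial is
  m_A(x) = Π_λ (x − λ)^{k_λ}
where k_λ is the size of the *largest* Jordan block for λ (equivalently, the smallest k with (A − λI)^k v = 0 for every generalised eigenvector v of λ).

  λ = -3: largest Jordan block has size 2, contributing (x + 3)^2

So m_A(x) = (x + 3)^2 = x^2 + 6*x + 9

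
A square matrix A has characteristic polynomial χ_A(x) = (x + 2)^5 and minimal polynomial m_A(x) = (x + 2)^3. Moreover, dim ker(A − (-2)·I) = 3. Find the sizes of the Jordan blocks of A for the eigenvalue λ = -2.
Block sizes for λ = -2: [3, 1, 1]

Step 1 — from the characteristic polynomial, algebraic multiplicity of λ = -2 is 5. From dim ker(A − (-2)·I) = 3, there are exactly 3 Jordan blocks for λ = -2.
Step 2 — from the minimal polynomial, the factor (x + 2)^3 tells us the largest block for λ = -2 has size 3.
Step 3 — with total size 5, 3 blocks, and largest block 3, the block sizes (in nonincreasing order) are [3, 1, 1].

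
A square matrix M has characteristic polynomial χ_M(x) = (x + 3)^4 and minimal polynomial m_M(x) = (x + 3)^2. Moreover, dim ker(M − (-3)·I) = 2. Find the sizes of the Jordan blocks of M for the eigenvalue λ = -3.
Block sizes for λ = -3: [2, 2]

Step 1 — from the characteristic polynomial, algebraic multiplicity of λ = -3 is 4. From dim ker(M − (-3)·I) = 2, there are exactly 2 Jordan blocks for λ = -3.
Step 2 — from the minimal polynomial, the factor (x + 3)^2 tells us the largest block for λ = -3 has size 2.
Step 3 — with total size 4, 2 blocks, and largest block 2, the block sizes (in nonincreasing order) are [2, 2].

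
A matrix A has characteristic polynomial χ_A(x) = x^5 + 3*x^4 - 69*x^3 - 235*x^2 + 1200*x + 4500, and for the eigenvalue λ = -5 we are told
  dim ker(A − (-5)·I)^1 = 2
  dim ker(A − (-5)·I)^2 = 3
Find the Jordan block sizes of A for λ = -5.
Block sizes for λ = -5: [2, 1]

From the dimensions of kernels of powers, the number of Jordan blocks of size at least j is d_j − d_{j−1} where d_j = dim ker(N^j) (with d_0 = 0). Computing the differences gives [2, 1].
The number of blocks of size exactly k is (#blocks of size ≥ k) − (#blocks of size ≥ k + 1), so the partition is: 1 block(s) of size 1, 1 block(s) of size 2.
In nonincreasing order the block sizes are [2, 1].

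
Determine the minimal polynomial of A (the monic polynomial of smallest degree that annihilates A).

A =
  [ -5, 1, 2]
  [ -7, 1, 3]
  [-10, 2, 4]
x^3

The characteristic polynomial is χ_A(x) = x^3, so the eigenvalues are known. The minimal polynomial is
  m_A(x) = Π_λ (x − λ)^{k_λ}
where k_λ is the size of the *largest* Jordan block for λ (equivalently, the smallest k with (A − λI)^k v = 0 for every generalised eigenvector v of λ).

  λ = 0: largest Jordan block has size 3, contributing (x − 0)^3

So m_A(x) = x^3 = x^3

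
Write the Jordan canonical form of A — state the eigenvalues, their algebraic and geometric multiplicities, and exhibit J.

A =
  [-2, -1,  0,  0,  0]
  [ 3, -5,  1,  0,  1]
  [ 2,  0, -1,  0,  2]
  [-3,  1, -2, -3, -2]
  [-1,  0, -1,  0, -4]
J_3(-3) ⊕ J_1(-3) ⊕ J_1(-3)

The characteristic polynomial is
  det(x·I − A) = x^5 + 15*x^4 + 90*x^3 + 270*x^2 + 405*x + 243 = (x + 3)^5

Eigenvalues and multiplicities (the geometric multiplicity of λ is n − rank(A − λI), which equals the number of Jordan blocks for λ):
  λ = -3: algebraic multiplicity = 5, geometric multiplicity = 3

Determining the block sizes for each eigenvalue:
  λ = -3: with am = 5 and gm = 3, the partition is not yet determined (e.g. several partitions of 5 into 3 parts exist). Let N = A − (-3)·I. Computing rank(N^1) = 2, rank(N^2) = 1, rank(N^3) = 0; the number of blocks of size ≥ j is rank(N^{j−1}) − rank(N^j), giving [3, 1, 1]. So we have 1 block(s) of size 3, 2 block(s) of size 1 → block sizes [3, 1, 1]

Assembling the blocks gives a Jordan form
J =
  [-3,  1,  0,  0,  0]
  [ 0, -3,  1,  0,  0]
  [ 0,  0, -3,  0,  0]
  [ 0,  0,  0, -3,  0]
  [ 0,  0,  0,  0, -3]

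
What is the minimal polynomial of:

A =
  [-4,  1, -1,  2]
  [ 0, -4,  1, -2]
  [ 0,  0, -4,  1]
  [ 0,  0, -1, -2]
x^4 + 14*x^3 + 73*x^2 + 168*x + 144

The characteristic polynomial is χ_A(x) = (x + 3)^2*(x + 4)^2, so the eigenvalues are known. The minimal polynomial is
  m_A(x) = Π_λ (x − λ)^{k_λ}
where k_λ is the size of the *largest* Jordan block for λ (equivalently, the smallest k with (A − λI)^k v = 0 for every generalised eigenvector v of λ).

  λ = -4: largest Jordan block has size 2, contributing (x + 4)^2
  λ = -3: largest Jordan block has size 2, contributing (x + 3)^2

So m_A(x) = (x + 3)^2*(x + 4)^2 = x^4 + 14*x^3 + 73*x^2 + 168*x + 144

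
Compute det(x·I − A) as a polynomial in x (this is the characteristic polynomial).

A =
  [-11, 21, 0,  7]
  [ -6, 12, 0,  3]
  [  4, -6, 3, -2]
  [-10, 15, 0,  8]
x^4 - 12*x^3 + 54*x^2 - 108*x + 81

Expanding det(x·I − A) (e.g. by cofactor expansion or by noting that A is similar to its Jordan form J, which has the same characteristic polynomial as A) gives
  χ_A(x) = x^4 - 12*x^3 + 54*x^2 - 108*x + 81
which factors as (x - 3)^4. The eigenvalues (with algebraic multiplicities) are λ = 3 with multiplicity 4.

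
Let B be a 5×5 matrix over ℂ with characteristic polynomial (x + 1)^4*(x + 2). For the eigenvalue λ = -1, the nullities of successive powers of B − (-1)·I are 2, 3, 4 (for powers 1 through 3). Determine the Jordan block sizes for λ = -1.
Block sizes for λ = -1: [3, 1]

From the dimensions of kernels of powers, the number of Jordan blocks of size at least j is d_j − d_{j−1} where d_j = dim ker(N^j) (with d_0 = 0). Computing the differences gives [2, 1, 1].
The number of blocks of size exactly k is (#blocks of size ≥ k) − (#blocks of size ≥ k + 1), so the partition is: 1 block(s) of size 1, 1 block(s) of size 3.
In nonincreasing order the block sizes are [3, 1].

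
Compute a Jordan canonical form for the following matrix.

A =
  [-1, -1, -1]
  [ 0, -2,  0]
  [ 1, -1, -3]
J_2(-2) ⊕ J_1(-2)

The characteristic polynomial is
  det(x·I − A) = x^3 + 6*x^2 + 12*x + 8 = (x + 2)^3

Eigenvalues and multiplicities (the geometric multiplicity of λ is n − rank(A − λI), which equals the number of Jordan blocks for λ):
  λ = -2: algebraic multiplicity = 3, geometric multiplicity = 2

Determining the block sizes for each eigenvalue:
  λ = -2: 2 blocks summing to 3 forces exactly one block of size 2 and the rest size 1 → block sizes [2, 1]

Assembling the blocks gives a Jordan form
J =
  [-2,  1,  0]
  [ 0, -2,  0]
  [ 0,  0, -2]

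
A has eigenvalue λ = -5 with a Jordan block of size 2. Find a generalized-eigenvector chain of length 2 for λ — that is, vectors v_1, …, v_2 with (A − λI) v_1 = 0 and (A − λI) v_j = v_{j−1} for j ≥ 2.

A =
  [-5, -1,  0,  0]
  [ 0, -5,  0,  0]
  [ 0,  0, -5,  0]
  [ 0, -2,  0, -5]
A Jordan chain for λ = -5 of length 2:
v_1 = (-1, 0, 0, -2)ᵀ
v_2 = (0, 1, 0, 0)ᵀ

Let N = A − (-5)·I. We want v_2 with N^2 v_2 = 0 but N^1 v_2 ≠ 0; then v_{j-1} := N · v_j for j = 2, …, 2.

Pick v_2 = (0, 1, 0, 0)ᵀ.
Then v_1 = N · v_2 = (-1, 0, 0, -2)ᵀ.

Sanity check: (A − (-5)·I) v_1 = (0, 0, 0, 0)ᵀ = 0. ✓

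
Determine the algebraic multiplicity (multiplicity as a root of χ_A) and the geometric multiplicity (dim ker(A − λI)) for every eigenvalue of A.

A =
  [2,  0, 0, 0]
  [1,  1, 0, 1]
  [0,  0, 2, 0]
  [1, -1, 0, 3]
λ = 2: alg = 4, geom = 3

Step 1 — factor the characteristic polynomial to read off the algebraic multiplicities:
  χ_A(x) = (x - 2)^4

Step 2 — compute geometric multiplicities via the rank-nullity identity g(λ) = n − rank(A − λI):
  rank(A − (2)·I) = 1, so dim ker(A − (2)·I) = n − 1 = 3

Summary:
  λ = 2: algebraic multiplicity = 4, geometric multiplicity = 3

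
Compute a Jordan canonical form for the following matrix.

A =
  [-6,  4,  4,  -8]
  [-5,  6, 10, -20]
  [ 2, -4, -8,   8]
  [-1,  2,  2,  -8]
J_2(-4) ⊕ J_1(-4) ⊕ J_1(-4)

The characteristic polynomial is
  det(x·I − A) = x^4 + 16*x^3 + 96*x^2 + 256*x + 256 = (x + 4)^4

Eigenvalues and multiplicities (the geometric multiplicity of λ is n − rank(A − λI), which equals the number of Jordan blocks for λ):
  λ = -4: algebraic multiplicity = 4, geometric multiplicity = 3

Determining the block sizes for each eigenvalue:
  λ = -4: 3 blocks summing to 4 forces exactly one block of size 2 and the rest size 1 → block sizes [2, 1, 1]

Assembling the blocks gives a Jordan form
J =
  [-4,  1,  0,  0]
  [ 0, -4,  0,  0]
  [ 0,  0, -4,  0]
  [ 0,  0,  0, -4]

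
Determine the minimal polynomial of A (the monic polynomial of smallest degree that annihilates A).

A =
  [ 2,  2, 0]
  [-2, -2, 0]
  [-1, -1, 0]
x^2

The characteristic polynomial is χ_A(x) = x^3, so the eigenvalues are known. The minimal polynomial is
  m_A(x) = Π_λ (x − λ)^{k_λ}
where k_λ is the size of the *largest* Jordan block for λ (equivalently, the smallest k with (A − λI)^k v = 0 for every generalised eigenvector v of λ).

  λ = 0: largest Jordan block has size 2, contributing (x − 0)^2

So m_A(x) = x^2 = x^2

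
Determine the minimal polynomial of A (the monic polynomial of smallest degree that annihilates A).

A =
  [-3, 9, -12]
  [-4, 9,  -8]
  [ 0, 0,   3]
x^2 - 6*x + 9

The characteristic polynomial is χ_A(x) = (x - 3)^3, so the eigenvalues are known. The minimal polynomial is
  m_A(x) = Π_λ (x − λ)^{k_λ}
where k_λ is the size of the *largest* Jordan block for λ (equivalently, the smallest k with (A − λI)^k v = 0 for every generalised eigenvector v of λ).

  λ = 3: largest Jordan block has size 2, contributing (x − 3)^2

So m_A(x) = (x - 3)^2 = x^2 - 6*x + 9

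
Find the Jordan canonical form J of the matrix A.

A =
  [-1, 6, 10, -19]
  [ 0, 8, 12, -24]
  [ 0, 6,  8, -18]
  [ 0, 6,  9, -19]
J_1(-4) ⊕ J_2(-1) ⊕ J_1(2)

The characteristic polynomial is
  det(x·I − A) = x^4 + 4*x^3 - 3*x^2 - 14*x - 8 = (x - 2)*(x + 1)^2*(x + 4)

Eigenvalues and multiplicities (the geometric multiplicity of λ is n − rank(A − λI), which equals the number of Jordan blocks for λ):
  λ = -4: algebraic multiplicity = 1, geometric multiplicity = 1
  λ = -1: algebraic multiplicity = 2, geometric multiplicity = 1
  λ = 2: algebraic multiplicity = 1, geometric multiplicity = 1

Determining the block sizes for each eigenvalue:
  λ = -4: one block (gm = 1), so the single block has size am = 1 → block sizes [1]
  λ = -1: one block (gm = 1), so the single block has size am = 2 → block sizes [2]
  λ = 2: one block (gm = 1), so the single block has size am = 1 → block sizes [1]

Assembling the blocks gives a Jordan form
J =
  [-4,  0,  0, 0]
  [ 0, -1,  1, 0]
  [ 0,  0, -1, 0]
  [ 0,  0,  0, 2]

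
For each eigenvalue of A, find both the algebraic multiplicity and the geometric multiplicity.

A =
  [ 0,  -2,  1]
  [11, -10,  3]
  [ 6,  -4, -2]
λ = -4: alg = 3, geom = 1

Step 1 — factor the characteristic polynomial to read off the algebraic multiplicities:
  χ_A(x) = (x + 4)^3

Step 2 — compute geometric multiplicities via the rank-nullity identity g(λ) = n − rank(A − λI):
  rank(A − (-4)·I) = 2, so dim ker(A − (-4)·I) = n − 2 = 1

Summary:
  λ = -4: algebraic multiplicity = 3, geometric multiplicity = 1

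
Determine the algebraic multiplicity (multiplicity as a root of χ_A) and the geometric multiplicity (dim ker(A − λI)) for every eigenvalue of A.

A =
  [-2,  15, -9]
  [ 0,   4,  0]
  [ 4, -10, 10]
λ = 4: alg = 3, geom = 2

Step 1 — factor the characteristic polynomial to read off the algebraic multiplicities:
  χ_A(x) = (x - 4)^3

Step 2 — compute geometric multiplicities via the rank-nullity identity g(λ) = n − rank(A − λI):
  rank(A − (4)·I) = 1, so dim ker(A − (4)·I) = n − 1 = 2

Summary:
  λ = 4: algebraic multiplicity = 3, geometric multiplicity = 2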